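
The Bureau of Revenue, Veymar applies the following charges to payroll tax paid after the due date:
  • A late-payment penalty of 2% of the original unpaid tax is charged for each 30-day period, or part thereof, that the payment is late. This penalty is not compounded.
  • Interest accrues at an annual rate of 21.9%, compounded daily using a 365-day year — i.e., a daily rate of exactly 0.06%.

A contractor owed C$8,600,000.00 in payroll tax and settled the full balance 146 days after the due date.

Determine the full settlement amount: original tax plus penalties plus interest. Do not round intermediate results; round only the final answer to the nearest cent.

C$10,247,095.56

Penalty periods: ⌈146/30⌉ = 5; penalty = 5 × 2% × C$8,600,000.00 = C$860,000.00
Interest: C$8,600,000.00 × ((1 + 0.0006)^146 − 1) = C$8,600,000.00 × 0.09152274… = C$787,095.5640…
Total = C$8,600,000.00 + C$860,000.0000 + C$787,095.5640… = C$10,247,095.56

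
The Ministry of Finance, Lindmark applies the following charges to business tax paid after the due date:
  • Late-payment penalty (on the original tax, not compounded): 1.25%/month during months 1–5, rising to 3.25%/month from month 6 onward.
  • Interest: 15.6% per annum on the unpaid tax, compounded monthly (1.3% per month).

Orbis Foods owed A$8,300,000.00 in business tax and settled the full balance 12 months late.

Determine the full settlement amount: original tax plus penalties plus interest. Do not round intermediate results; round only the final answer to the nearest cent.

A$12,098,509.74

Penalty, months 1–5: 5 × 1.25% × A$8,300,000.00 = A$518,750.00
Penalty, months 6–12: 7 × 3.25% × A$8,300,000.00 = A$1,888,250.00
Interest: A$8,300,000.00 × ((1 + 0.013)^12 − 1) = A$8,300,000.00 × 0.1676518… = A$1,391,509.7430…
Total = A$8,300,000.00 + A$2,407,000.0000 + A$1,391,509.7430… = A$12,098,509.74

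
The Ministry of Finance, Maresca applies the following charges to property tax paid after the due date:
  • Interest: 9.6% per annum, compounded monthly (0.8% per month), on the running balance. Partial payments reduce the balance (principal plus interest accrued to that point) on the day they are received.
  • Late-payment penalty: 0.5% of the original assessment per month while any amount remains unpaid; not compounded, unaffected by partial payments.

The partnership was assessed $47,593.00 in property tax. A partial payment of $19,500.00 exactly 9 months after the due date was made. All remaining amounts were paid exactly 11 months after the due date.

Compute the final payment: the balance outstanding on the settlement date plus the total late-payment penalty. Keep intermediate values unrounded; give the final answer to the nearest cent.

$34,757.16

Balance at month 9: $47,593.0000 × (1 + 0.008)^9 = $51,131.4219…
After $19,500.00 payment: $51,131.4219… − $19,500.00 = $31,631.4219…
Balance at month 11: $31,631.4219… × (1 + 0.008)^2 = $32,139.5491…
Penalty: 11 × 0.5% × $47,593.00 = $2,617.62…
Final settlement = outstanding balance + penalty = $32,139.5491… + $2,617.62… = $34,757.16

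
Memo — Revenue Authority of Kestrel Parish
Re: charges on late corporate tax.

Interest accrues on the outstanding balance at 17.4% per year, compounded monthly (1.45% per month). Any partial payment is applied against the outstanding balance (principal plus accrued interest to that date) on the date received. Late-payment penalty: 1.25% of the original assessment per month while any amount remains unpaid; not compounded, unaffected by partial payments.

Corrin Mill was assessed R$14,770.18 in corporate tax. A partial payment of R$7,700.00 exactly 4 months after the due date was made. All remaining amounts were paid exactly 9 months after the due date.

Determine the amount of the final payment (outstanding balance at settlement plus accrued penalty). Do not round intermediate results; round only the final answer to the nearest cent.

R$10,200.32

Balance at month 4: R$14,770.1800 × (1 + 0.0145)^4 = R$15,645.6638…
After R$7,700.00 payment: R$15,645.6638… − R$7,700.00 = R$7,945.6638…
Balance at month 9: R$7,945.6638… × (1 + 0.0145)^5 = R$8,538.6742…
Penalty: 9 × 1.25% × R$14,770.18 = R$1,661.65…
Final settlement = outstanding balance + penalty = R$8,538.6742… + R$1,661.65… = R$10,200.32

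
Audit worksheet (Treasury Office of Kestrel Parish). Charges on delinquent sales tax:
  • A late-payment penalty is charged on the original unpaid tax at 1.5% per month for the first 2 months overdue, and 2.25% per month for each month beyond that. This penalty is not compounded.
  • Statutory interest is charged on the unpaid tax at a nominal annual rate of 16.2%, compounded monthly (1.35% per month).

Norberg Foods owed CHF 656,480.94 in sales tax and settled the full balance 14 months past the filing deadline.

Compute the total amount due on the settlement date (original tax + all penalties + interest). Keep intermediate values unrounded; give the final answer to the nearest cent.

CHF 988,998.05

Penalty, months 1–2: 2 × 1.5% × CHF 656,480.94 = CHF 19,694.43…
Penalty, months 3–14: 12 × 2.25% × CHF 656,480.94 = CHF 177,249.85…
Interest: CHF 656,480.94 × ((1 + 0.0135)^14 − 1) = CHF 656,480.94 × 0.2065145… = CHF 135,572.8271…
Total = CHF 656,480.94 + CHF 196,944.2820 + CHF 135,572.8271… = CHF 988,998.05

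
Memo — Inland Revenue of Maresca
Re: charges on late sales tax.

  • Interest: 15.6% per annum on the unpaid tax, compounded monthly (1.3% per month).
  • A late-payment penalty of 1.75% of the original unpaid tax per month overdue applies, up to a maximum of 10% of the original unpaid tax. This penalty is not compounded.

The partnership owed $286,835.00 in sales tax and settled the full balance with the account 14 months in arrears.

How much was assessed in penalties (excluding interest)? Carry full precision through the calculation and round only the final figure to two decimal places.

$28,683.50

Penalty (uncapped): 14 × 1.75% × $286,835.00 = $70,274.58…; cap = 10% × $286,835.00 = $28,683.50 → penalty = $28,683.50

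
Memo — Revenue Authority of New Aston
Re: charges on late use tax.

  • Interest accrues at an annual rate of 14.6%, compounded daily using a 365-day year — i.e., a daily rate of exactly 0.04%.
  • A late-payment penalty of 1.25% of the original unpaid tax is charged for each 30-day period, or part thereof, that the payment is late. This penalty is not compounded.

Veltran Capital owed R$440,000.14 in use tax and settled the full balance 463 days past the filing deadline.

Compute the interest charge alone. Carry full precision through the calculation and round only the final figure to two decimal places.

R$89,502.43

Interest: R$440,000.14 × ((1 + 0.0004)^463 − 1) = R$440,000.14 × 0.20341454… = R$89,502.4280…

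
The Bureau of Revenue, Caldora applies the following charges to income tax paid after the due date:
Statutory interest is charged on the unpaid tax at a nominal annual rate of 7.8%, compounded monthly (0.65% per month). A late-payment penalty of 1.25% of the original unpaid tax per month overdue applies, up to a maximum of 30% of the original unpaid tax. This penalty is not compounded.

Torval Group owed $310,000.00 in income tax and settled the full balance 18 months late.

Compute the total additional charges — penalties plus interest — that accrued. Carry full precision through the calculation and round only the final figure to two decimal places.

$108,095.11

Penalty: 18 × 1.25% × $310,000.00 = $69,750.00 (below the 30% cap of $93,000.00)
Interest: $310,000.00 × ((1 + 0.0065)^18 − 1) = $310,000.00 × 0.1236939… = $38,345.1112…
Penalties + interest = $69,750.0000 + $38,345.1112… = $108,095.11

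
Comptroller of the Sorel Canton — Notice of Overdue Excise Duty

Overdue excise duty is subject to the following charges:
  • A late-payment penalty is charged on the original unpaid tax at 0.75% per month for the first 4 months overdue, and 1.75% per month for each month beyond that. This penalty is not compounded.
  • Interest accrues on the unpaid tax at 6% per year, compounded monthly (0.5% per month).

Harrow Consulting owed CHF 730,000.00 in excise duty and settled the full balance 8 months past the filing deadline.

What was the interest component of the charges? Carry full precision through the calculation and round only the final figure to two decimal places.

Interest: CHF 730,000.00 × ((1 + 0.005)^8 − 1) = CHF 730,000.00 × 0.0407070… = CHF 29,716.1421…

CHF 29,716.14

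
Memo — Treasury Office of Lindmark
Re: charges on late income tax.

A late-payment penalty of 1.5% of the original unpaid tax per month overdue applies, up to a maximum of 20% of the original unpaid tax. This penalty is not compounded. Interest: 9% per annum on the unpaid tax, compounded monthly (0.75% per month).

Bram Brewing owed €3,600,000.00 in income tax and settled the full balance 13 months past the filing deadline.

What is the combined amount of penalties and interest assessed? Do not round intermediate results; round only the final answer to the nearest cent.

Penalty: 13 × 1.5% × €3,600,000.00 = €702,000.00 (below the 20% cap of €720,000.00)
Interest: €3,600,000.00 × ((1 + 0.0075)^13 − 1) = €3,600,000.00 × 0.1020104… = €367,237.6179…
Penalties + interest = €702,000.0000 + €367,237.6179… = €1,069,237.62

€1,069,237.62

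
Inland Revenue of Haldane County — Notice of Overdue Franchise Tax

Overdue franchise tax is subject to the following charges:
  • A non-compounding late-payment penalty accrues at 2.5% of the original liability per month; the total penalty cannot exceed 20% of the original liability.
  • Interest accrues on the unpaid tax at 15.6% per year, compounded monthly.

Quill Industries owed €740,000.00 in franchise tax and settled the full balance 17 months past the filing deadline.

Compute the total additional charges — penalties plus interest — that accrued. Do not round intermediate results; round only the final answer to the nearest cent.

Penalty (uncapped): 17 × 2.5% × €740,000.00 = €314,500.00; cap = 20% × €740,000.00 = €148,000.00 → penalty = €148,000.00
Interest (15.6%/yr ÷ 12 = 1.3%/month): €740,000.00 × ((1 + 0.013)^17 − 1) = €181,705.7374…
Penalties + interest = €148,000.0000 + €181,705.7374… = €329,705.74

€329,705.74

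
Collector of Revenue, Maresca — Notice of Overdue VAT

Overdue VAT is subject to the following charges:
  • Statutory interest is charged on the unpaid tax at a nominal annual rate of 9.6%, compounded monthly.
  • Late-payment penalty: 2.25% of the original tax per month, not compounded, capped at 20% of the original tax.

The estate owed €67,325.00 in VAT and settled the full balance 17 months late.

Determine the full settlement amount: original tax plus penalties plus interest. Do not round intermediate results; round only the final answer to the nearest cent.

Penalty (uncapped): 17 × 2.25% × €67,325.00 = €25,751.81…; cap = 20% × €67,325.00 = €13,465.00 → penalty = €13,465.00
Interest (9.6%/yr ÷ 12 = 0.8%/month): €67,325.00 × ((1 + 0.008)^17 − 1) = €9,766.3069…
Total = €67,325.00 + €13,465.0000 + €9,766.3069… = €90,556.31

€90,556.31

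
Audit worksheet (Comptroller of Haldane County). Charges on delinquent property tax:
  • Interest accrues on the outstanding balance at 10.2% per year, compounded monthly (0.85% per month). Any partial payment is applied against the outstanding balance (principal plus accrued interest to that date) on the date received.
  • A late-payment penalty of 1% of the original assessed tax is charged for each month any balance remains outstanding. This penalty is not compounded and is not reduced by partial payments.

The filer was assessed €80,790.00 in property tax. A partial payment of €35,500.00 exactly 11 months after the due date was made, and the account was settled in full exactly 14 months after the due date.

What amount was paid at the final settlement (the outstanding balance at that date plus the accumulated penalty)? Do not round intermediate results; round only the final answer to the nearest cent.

Balance at month 11: €80,790.0000 × (1 + 0.0085)^11 = €88,673.2316…
After €35,500.00 payment: €88,673.2316… − €35,500.00 = €53,173.2316…
Balance at month 14: €53,173.2316… × (1 + 0.0085)^3 = €54,540.7070…
Penalty: 14 × 1% × €80,790.00 = €11,310.60
Final settlement = outstanding balance + penalty = €54,540.7070… + €11,310.60 = €65,851.31

€65,851.31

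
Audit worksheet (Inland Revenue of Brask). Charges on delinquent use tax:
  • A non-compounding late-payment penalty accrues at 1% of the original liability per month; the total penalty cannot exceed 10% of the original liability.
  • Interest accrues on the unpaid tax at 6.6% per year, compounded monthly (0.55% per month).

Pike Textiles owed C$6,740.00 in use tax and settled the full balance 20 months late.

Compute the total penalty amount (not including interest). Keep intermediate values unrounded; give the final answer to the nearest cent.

Penalty (uncapped): 20 × 1% × C$6,740.00 = C$1,348.00; cap = 10% × C$6,740.00 = C$674.00 → penalty = C$674.00

C$674.00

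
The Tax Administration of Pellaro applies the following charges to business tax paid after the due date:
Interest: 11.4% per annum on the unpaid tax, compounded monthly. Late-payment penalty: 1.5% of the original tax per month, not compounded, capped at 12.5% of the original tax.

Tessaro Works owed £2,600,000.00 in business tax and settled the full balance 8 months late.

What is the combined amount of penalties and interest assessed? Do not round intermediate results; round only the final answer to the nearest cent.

Penalty: 8 × 1.5% × £2,600,000.00 = £312,000.00 (below the 12.5% cap of £325,000.00)
Interest (11.4%/yr ÷ 12 = 0.95%/month): £2,600,000.00 × ((1 + 0.0095)^8 − 1) = £204,296.5275…
Penalties + interest = £312,000.0000 + £204,296.5275… = £516,296.53

£516,296.53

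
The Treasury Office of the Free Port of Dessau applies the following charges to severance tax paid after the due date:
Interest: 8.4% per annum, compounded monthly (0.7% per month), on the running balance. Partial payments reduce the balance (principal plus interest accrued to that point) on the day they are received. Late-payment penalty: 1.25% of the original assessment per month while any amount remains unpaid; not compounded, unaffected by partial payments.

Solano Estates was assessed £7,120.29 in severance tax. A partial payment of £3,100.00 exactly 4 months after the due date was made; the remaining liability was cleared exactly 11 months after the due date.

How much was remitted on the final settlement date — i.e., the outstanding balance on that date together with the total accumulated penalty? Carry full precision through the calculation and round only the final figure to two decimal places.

£5,412.06

Balance at month 4: £7,120.2900 × (1 + 0.007)^4 = £7,321.7613…
After £3,100.00 payment: £7,321.7613… − £3,100.00 = £4,221.7613…
Balance at month 11: £4,221.7613… × (1 + 0.007)^7 = £4,433.0228…
Penalty: 11 × 1.25% × £7,120.29 = £979.04…
Final settlement = outstanding balance + penalty = £4,433.0228… + £979.04… = £5,412.06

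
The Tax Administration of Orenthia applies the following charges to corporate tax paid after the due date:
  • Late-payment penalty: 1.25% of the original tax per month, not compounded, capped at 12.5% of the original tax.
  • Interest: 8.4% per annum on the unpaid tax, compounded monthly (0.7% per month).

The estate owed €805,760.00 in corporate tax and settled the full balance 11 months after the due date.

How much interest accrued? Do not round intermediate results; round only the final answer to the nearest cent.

€64,261.29

Interest: €805,760.00 × ((1 + 0.007)^11 − 1) = €805,760.00 × 0.0797524… = €64,261.2899…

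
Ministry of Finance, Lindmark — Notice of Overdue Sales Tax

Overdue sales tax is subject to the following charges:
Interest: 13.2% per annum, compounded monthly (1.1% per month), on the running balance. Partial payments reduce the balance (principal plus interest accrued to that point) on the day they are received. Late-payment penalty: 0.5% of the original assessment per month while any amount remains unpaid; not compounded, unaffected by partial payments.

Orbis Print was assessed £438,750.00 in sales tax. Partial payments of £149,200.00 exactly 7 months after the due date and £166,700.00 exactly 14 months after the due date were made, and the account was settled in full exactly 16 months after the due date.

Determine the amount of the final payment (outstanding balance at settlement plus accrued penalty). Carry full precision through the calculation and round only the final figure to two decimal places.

£222,754.44

Balance at month 7: £438,750.0000 × (1 + 0.011)^7 = £473,669.2792…
After £149,200.00 payment: £473,669.2792… − £149,200.00 = £324,469.2792…
Balance at month 14: £324,469.2792… × (1 + 0.011)^7 = £350,293.1730…
After £166,700.00 payment: £350,293.1730… − £166,700.00 = £183,593.1730…
Balance at month 16: £183,593.1730… × (1 + 0.011)^2 = £187,654.4375…
Penalty: 16 × 0.5% × £438,750.00 = £35,100.00
Final settlement = outstanding balance + penalty = £187,654.4375… + £35,100.00 = £222,754.44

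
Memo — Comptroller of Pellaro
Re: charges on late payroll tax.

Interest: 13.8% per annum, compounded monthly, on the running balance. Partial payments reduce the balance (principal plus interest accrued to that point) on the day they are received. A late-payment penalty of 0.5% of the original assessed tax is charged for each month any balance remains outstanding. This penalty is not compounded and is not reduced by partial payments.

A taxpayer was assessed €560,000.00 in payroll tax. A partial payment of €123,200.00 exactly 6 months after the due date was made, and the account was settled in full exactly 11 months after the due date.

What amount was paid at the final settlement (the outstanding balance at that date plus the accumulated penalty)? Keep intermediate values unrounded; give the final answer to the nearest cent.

Monthly rate = 13.8% ÷ 12 = 1.15%
Balance at month 6: €560,000.0000 × (1 + 0.0115)^6 = €599,768.0814…
After €123,200.00 payment: €599,768.0814… − €123,200.00 = €476,568.0814…
Balance at month 11: €476,568.0814… × (1 + 0.0115)^5 = €504,608.2971…
Penalty: 11 × 0.5% × €560,000.00 = €30,800.00
Final settlement = outstanding balance + penalty = €504,608.2971… + €30,800.00 = €535,408.30

€535,408.30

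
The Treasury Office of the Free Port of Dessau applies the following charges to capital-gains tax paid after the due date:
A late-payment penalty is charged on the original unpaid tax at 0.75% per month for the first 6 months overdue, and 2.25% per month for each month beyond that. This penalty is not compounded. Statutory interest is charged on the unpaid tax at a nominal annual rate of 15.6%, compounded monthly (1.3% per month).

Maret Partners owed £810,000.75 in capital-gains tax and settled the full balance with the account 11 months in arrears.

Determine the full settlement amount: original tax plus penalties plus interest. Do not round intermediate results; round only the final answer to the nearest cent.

£1,061,236.34

Penalty, months 1–6: 6 × 0.75% × £810,000.75 = £36,450.03…
Penalty, months 7–11: 5 × 2.25% × £810,000.75 = £91,125.08…
Interest: £810,000.75 × ((1 + 0.013)^11 − 1) = £810,000.75 × 0.1526671… = £123,660.4687…
Total = £810,000.75 + £127,575.1181… + £123,660.4687… = £1,061,236.34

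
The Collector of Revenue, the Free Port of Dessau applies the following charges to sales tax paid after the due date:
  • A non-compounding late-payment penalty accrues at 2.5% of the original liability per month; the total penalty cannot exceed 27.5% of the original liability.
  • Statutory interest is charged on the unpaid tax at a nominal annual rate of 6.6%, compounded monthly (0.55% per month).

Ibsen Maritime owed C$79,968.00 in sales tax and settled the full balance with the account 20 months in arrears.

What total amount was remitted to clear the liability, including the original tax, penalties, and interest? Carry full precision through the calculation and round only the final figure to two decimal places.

Penalty (uncapped): 20 × 2.5% × C$79,968.00 = C$39,984.00; cap = 27.5% × C$79,968.00 = C$21,991.20 → penalty = C$21,991.20
Interest: C$79,968.00 × ((1 + 0.0055)^20 − 1) = C$79,968.00 × 0.1159417… = C$9,271.6243…
Total = C$79,968.00 + C$21,991.2000 + C$9,271.6243… = C$111,230.82

C$111,230.82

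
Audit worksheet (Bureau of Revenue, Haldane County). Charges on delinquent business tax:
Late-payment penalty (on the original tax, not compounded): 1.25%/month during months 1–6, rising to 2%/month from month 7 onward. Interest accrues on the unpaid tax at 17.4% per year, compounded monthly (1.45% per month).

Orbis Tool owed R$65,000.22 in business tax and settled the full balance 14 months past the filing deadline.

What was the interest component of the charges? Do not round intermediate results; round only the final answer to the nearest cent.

Interest: R$65,000.22 × ((1 + 0.0145)^14 − 1) = R$65,000.22 × 0.2232880… = R$14,513.7698…

R$14,513.77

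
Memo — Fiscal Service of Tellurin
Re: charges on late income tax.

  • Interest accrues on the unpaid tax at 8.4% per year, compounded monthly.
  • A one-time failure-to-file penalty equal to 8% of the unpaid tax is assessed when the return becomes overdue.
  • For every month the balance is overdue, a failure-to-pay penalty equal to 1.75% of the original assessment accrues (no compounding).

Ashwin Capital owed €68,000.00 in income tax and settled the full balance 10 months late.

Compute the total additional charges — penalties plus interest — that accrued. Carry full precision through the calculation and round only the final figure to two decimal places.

Failure-to-file penalty: 8% × €68,000.00 = €5,440.00
Failure-to-pay penalty: 10 × 1.75% × €68,000.00 = €11,900.00
Interest (8.4%/yr ÷ 12 = 0.7%/month): €68,000.00 × ((1 + 0.007)^10 − 1) = €4,912.7735…
Penalties + interest = €17,340.0000 + €4,912.7735… = €22,252.77

€22,252.77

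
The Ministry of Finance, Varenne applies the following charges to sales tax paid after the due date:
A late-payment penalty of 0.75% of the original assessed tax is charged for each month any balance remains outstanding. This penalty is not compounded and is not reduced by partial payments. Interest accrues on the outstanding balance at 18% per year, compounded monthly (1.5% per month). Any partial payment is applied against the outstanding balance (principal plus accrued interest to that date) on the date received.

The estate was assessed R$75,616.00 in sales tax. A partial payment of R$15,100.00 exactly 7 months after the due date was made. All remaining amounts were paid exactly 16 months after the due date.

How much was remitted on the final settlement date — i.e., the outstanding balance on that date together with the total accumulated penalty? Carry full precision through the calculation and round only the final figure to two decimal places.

Balance at month 7: R$75,616.0000 × (1 + 0.015)^7 = R$83,922.0329…
After R$15,100.00 payment: R$83,922.0329… − R$15,100.00 = R$68,822.0329…
Balance at month 16: R$68,822.0329… × (1 + 0.015)^9 = R$78,690.4225…
Penalty: 16 × 0.75% × R$75,616.00 = R$9,073.92
Final settlement = outstanding balance + penalty = R$78,690.4225… + R$9,073.92 = R$87,764.34

R$87,764.34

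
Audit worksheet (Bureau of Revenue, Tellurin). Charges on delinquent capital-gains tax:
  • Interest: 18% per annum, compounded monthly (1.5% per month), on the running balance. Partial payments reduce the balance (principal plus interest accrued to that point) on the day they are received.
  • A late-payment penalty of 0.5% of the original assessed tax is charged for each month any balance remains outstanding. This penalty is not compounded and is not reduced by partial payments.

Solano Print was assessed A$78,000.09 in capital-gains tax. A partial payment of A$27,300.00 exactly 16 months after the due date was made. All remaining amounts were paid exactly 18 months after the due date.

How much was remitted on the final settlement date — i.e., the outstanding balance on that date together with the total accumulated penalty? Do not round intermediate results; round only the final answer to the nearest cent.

A$80,867.55

Balance at month 16: A$78,000.0900 × (1 + 0.015)^16 = A$98,980.9869…
After A$27,300.00 payment: A$98,980.9869… − A$27,300.00 = A$71,680.9869…
Balance at month 18: A$71,680.9869… × (1 + 0.015)^2 = A$73,847.5448…
Penalty: 18 × 0.5% × A$78,000.09 = A$7,020.01…
Final settlement = outstanding balance + penalty = A$73,847.5448… + A$7,020.01… = A$80,867.55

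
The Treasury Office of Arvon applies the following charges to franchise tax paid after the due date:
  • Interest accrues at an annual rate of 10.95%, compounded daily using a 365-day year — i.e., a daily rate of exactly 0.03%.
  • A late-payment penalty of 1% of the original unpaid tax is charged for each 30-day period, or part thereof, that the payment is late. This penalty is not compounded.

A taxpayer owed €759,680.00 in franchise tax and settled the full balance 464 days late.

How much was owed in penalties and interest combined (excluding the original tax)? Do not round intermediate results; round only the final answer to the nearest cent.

Penalty periods: ⌈464/30⌉ = 16; penalty = 16 × 1% × €759,680.00 = €121,548.80
Interest: €759,680.00 × ((1 + 0.0003)^464 − 1) = €759,680.00 × 0.14932995… = €113,442.9797…
Penalties + interest = €121,548.8000 + €113,442.9797… = €234,991.78

€234,991.78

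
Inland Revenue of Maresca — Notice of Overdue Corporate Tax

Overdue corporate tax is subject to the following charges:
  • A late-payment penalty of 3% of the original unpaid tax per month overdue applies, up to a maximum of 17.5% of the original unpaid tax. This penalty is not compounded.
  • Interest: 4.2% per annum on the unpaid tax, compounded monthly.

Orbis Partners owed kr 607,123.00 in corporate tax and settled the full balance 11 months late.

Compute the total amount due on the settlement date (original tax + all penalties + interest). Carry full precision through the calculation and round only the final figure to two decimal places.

Penalty (uncapped): 11 × 3% × kr 607,123.00 = kr 200,350.59; cap = 17.5% × kr 607,123.00 = kr 106,246.53… → penalty = kr 106,246.53…
Interest (4.2%/yr ÷ 12 = 0.35%/month): kr 607,123.00 × ((1 + 0.0035)^11 − 1) = kr 23,787.6098…
Total = kr 607,123.00 + kr 106,246.5250 + kr 23,787.6098… = kr 737,157.13

kr 737,157.13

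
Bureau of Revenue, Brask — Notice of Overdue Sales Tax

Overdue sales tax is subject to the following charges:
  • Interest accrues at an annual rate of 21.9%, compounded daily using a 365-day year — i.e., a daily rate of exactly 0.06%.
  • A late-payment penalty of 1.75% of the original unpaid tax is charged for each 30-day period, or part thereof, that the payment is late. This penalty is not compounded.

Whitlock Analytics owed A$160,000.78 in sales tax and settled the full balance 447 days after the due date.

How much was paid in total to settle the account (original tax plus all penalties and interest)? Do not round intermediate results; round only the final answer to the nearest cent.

Penalty periods: ⌈447/30⌉ = 15; penalty = 15 × 1.75% × A$160,000.78 = A$42,000.20…
Interest: A$160,000.78 × ((1 + 0.0006)^447 − 1) = A$160,000.78 × 0.30750347… = A$49,200.7953…
Total = A$160,000.78 + A$42,000.2048… + A$49,200.7953… = A$251,201.78

A$251,201.78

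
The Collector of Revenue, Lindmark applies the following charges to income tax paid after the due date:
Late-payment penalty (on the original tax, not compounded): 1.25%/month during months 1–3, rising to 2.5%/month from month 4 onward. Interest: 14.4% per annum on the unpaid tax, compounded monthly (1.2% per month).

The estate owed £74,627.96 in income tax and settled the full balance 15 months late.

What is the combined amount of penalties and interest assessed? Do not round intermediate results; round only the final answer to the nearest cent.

Penalty, months 1–3: 3 × 1.25% × £74,627.96 = £2,798.55…
Penalty, months 4–15: 12 × 2.5% × £74,627.96 = £22,388.39…
Interest: £74,627.96 × ((1 + 0.012)^15 − 1) = £74,627.96 × 0.1959353… = £14,622.2523…
Penalties + interest = £25,186.9365 + £14,622.2523… = £39,809.19

£39,809.19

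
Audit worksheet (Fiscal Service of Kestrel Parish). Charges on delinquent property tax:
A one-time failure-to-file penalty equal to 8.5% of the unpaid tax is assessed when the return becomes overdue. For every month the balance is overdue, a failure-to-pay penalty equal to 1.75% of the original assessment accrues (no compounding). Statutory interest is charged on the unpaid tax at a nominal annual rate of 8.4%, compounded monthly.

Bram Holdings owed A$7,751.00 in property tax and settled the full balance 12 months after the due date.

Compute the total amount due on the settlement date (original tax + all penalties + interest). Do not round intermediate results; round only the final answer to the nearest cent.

A$10,714.29

Failure-to-file penalty: 8.5% × A$7,751.00 = A$658.84…
Failure-to-pay penalty: 12 × 1.75% × A$7,751.00 = A$1,627.71
Interest (8.4%/yr ÷ 12 = 0.7%/month): A$7,751.00 × ((1 + 0.007)^12 − 1) = A$676.7449…
Total = A$7,751.00 + A$2,286.5450 + A$676.7449… = A$10,714.29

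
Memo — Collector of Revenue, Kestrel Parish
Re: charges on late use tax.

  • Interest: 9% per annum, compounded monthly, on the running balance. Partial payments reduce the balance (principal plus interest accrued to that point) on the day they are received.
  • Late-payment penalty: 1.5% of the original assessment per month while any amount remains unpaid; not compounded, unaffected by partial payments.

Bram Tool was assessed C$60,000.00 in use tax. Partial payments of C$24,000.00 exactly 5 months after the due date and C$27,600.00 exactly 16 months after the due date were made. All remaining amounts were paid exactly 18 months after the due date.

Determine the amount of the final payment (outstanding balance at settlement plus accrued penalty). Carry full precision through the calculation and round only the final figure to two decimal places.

Monthly rate = 9% ÷ 12 = 0.75%
Balance at month 5: C$60,000.0000 × (1 + 0.0075)^5 = C$62,284.0041…
After C$24,000.00 payment: C$62,284.0041… − C$24,000.00 = C$38,284.0041…
Balance at month 16: C$38,284.0041… × (1 + 0.0075)^11 = C$41,563.5809…
After C$27,600.00 payment: C$41,563.5809… − C$27,600.00 = C$13,963.5809…
Balance at month 18: C$13,963.5809… × (1 + 0.0075)^2 = C$14,173.8200…
Penalty: 18 × 1.5% × C$60,000.00 = C$16,200.00
Final settlement = outstanding balance + penalty = C$14,173.8200… + C$16,200.00 = C$30,373.82

C$30,373.82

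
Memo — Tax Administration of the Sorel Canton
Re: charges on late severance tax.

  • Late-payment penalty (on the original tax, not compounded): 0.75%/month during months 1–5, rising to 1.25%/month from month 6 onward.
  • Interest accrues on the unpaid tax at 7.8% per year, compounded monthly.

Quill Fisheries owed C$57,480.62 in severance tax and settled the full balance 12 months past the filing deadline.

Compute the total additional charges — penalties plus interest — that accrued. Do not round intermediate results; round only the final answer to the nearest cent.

C$11,832.37

Penalty, months 1–5: 5 × 0.75% × C$57,480.62 = C$2,155.52…
Penalty, months 6–12: 7 × 1.25% × C$57,480.62 = C$5,029.55…
Interest (7.8%/yr ÷ 12 = 0.65%/month): C$57,480.62 × ((1 + 0.0065)^12 − 1) = C$4,647.2972…
Penalties + interest = C$7,185.0775 + C$4,647.2972… = C$11,832.37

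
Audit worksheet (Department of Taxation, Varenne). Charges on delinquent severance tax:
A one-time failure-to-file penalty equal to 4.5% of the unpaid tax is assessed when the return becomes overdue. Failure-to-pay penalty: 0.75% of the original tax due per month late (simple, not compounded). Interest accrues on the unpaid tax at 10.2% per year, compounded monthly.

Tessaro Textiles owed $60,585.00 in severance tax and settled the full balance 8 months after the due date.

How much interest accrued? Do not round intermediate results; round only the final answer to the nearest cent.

Interest (10.2%/yr ÷ 12 = 0.85%/month): $60,585.00 × ((1 + 0.0085)^8 − 1) = $4,244.4493…

$4,244.45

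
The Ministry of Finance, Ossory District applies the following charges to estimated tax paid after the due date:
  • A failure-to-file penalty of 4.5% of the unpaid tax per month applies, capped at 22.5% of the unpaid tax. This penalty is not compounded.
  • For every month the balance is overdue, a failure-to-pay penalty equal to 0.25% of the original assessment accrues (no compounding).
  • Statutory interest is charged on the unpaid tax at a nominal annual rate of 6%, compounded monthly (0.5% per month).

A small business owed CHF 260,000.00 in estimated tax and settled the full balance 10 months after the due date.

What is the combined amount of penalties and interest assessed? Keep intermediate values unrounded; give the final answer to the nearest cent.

CHF 78,296.43

Failure-to-file: 10 × 4.5% × CHF 260,000.00 = CHF 117,000.00, capped at 22.5% × CHF 260,000.00 = CHF 58,500.00
Failure-to-pay penalty: 10 × 0.25% × CHF 260,000.00 = CHF 6,500.00
Interest: CHF 260,000.00 × ((1 + 0.005)^10 − 1) = CHF 260,000.00 × 0.0511401… = CHF 13,296.4343…
Penalties + interest = CHF 65,000.0000 + CHF 13,296.4343… = CHF 78,296.43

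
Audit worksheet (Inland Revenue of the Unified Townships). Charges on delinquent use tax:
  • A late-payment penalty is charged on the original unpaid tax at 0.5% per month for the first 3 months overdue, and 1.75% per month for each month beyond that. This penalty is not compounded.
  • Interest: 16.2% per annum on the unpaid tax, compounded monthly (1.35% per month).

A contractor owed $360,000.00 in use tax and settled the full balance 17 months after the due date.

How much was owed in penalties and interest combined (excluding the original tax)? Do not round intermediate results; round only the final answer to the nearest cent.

$185,774.74

Penalty, months 1–3: 3 × 0.5% × $360,000.00 = $5,400.00
Penalty, months 4–17: 14 × 1.75% × $360,000.00 = $88,200.00
Interest: $360,000.00 × ((1 + 0.0135)^17 − 1) = $360,000.00 × 0.2560410… = $92,174.7449…
Penalties + interest = $93,600.0000 + $92,174.7449… = $185,774.74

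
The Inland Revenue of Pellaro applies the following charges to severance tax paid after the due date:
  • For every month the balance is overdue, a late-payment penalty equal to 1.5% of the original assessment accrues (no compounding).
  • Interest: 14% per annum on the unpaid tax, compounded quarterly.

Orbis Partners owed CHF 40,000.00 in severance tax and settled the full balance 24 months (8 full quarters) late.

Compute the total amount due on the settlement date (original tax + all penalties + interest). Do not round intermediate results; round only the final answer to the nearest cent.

CHF 67,072.36

Late-payment penalty = 1.5% × CHF 40,000.00 × 24 mo = CHF 14,400.00
Interest (14%/yr ÷ 4 = 3.5%/quarter): CHF 40,000.00 × ((1 + 0.035)^8 − 1) = CHF 12,672.3615…
Total = CHF 40,000.00 + CHF 14,400.0000 + CHF 12,672.3615… = CHF 67,072.36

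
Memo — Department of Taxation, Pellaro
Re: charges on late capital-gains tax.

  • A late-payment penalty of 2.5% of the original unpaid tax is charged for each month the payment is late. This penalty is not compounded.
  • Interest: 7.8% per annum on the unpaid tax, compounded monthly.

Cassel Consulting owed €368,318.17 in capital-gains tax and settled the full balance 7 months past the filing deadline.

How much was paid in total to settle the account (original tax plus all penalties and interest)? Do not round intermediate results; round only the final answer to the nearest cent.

€449,862.68

Late-payment penalty = 2.5% × €368,318.17 × 7 mo = €64,455.68…
Interest (7.8%/yr ÷ 12 = 0.65%/month): €368,318.17 × ((1 + 0.0065)^7 − 1) = €17,088.8304…
Total = €368,318.17 + €64,455.6798… + €17,088.8304… = €449,862.68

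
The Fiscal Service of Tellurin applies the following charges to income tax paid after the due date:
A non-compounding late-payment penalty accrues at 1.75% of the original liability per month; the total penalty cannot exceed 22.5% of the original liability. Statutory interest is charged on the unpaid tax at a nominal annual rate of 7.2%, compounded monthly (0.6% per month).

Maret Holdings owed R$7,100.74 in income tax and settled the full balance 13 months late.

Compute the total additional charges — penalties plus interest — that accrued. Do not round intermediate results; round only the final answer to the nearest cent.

Penalty (uncapped): 13 × 1.75% × R$7,100.74 = R$1,615.42…; cap = 22.5% × R$7,100.74 = R$1,597.67… → penalty = R$1,597.67…
Interest: R$7,100.74 × ((1 + 0.006)^13 − 1) = R$7,100.74 × 0.0808707… = R$574.2419…
Penalties + interest = R$1,597.6665 + R$574.2419… = R$2,171.91

R$2,171.91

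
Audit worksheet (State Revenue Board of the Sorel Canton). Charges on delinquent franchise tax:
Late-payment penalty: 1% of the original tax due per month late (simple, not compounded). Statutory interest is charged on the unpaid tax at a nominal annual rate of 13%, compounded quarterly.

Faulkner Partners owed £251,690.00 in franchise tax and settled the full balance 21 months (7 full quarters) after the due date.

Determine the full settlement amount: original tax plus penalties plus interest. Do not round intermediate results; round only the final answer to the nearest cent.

£367,699.60

Late-payment penalty: 21 × 1% × £251,690.00 = £52,854.90
Interest (13%/yr ÷ 4 = 3.25%/quarter): £251,690.00 × ((1 + 0.0325)^7 − 1) = £63,154.6972…
Total = £251,690.00 + £52,854.9000 + £63,154.6972… = £367,699.60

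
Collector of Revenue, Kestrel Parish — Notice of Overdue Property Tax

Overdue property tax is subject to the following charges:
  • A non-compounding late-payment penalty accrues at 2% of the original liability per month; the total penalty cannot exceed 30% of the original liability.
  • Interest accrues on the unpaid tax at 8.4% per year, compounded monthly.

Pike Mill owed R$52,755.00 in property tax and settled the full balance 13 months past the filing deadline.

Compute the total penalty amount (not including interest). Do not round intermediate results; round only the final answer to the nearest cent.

Penalty: 13 × 2% × R$52,755.00 = R$13,716.30 (below the 30% cap of R$15,826.50)

R$13,716.30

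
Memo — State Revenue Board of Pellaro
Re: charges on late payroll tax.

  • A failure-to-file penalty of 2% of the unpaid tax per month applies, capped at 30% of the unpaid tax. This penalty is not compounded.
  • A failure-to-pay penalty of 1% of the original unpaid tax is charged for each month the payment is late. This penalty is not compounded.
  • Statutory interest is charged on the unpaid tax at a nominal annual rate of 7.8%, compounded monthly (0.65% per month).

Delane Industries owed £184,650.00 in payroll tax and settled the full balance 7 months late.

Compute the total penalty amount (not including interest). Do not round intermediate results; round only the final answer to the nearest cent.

£38,776.50

Failure-to-file: 7 × 2% × £184,650.00 = £25,851.00 (under the 30% cap)
Failure-to-pay penalty = 1% × £184,650.00 × 7 mo = £12,925.50
Total penalty = £25,851.00 + £12,925.50 = £38,776.50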